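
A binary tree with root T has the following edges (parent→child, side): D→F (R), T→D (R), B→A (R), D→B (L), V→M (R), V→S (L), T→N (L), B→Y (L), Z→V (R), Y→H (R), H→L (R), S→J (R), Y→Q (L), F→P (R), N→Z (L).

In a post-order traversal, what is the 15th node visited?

D

Post-order visits the left subtree, then the right subtree, then the node.
At T: go left to N.
  At N: go left to Z.
    At Z: no left child.
    At Z: go right to V.
      At V: go left to S.
        At S: no left child.
        At S: go right to J.
          J is a leaf — visit J.
        Visit S.
      At V: go right to M.
        M is a leaf — visit M.
      Visit V.
    Visit Z.
  At N: no right child.
  Visit N.
At T: go right to D.
  At D: go left to B.
    At B: go left to Y.
      At Y: go left to Q.
        Q is a leaf — visit Q.
      At Y: go right to H.
        At H: no left child.
        At H: go right to L.
          L is a leaf — visit L.
        Visit H.
      Visit Y.
    At B: go right to A.
      A is a leaf — visit A.
    Visit B.
  At D: go right to F.
    At F: no left child.
    At F: go right to P.
      P is a leaf — visit P.
    Visit F.
  Visit D.
Visit T.
Full post-order sequence: J, S, M, V, Z, N, Q, L, H, Y, A, B, P, F, D, T.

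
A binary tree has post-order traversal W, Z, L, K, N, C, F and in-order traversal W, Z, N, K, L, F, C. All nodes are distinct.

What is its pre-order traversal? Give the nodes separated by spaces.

F N Z W K L C

The last element of post-order is the root; it splits in-order into left and right subtrees.
Root F: left subtree has 5 nodes {W, Z, N, K, L}, right has 1 {C}.
  Root N: left subtree has 2 nodes {W, Z}, right has 2 {K, L}.
    Root Z: left subtree has 1 node {W}, right has 0 { }.
    Root K: left subtree has 0 nodes { }, right has 1 {L}.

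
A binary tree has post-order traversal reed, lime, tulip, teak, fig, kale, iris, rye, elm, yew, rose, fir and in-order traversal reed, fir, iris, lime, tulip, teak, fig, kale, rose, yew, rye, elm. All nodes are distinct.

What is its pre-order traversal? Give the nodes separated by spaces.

The last element of post-order is the root; it splits in-order into left and right subtrees.
Root fir: left subtree has 1 node {reed}, right has 10 {iris, lime, tulip, teak, fig, kale, rose, yew, rye, elm}.
  Root rose: left subtree has 6 nodes {iris, lime, tulip, teak, fig, kale}, right has 3 {yew, rye, elm}.
    Root iris: left subtree has 0 nodes { }, right has 5 {lime, tulip, teak, fig, kale}.
      Root kale: left subtree has 4 nodes {lime, tulip, teak, fig}, right has 0 { }.
        Root fig: left subtree has 3 nodes {lime, tulip, teak}, right has 0 { }.
          Root teak: left subtree has 2 nodes {lime, tulip}, right has 0 { }.
            Root tulip: left subtree has 1 node {lime}, right has 0 { }.
    Root yew: left subtree has 0 nodes { }, right has 2 {rye, elm}.
      Root elm: left subtree has 1 node {rye}, right has 0 { }.

fir reed rose iris kale fig teak tulip lime yew elm rye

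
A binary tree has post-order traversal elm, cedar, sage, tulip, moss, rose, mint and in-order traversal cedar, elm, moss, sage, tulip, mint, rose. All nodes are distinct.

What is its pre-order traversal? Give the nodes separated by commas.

The last element of post-order is the root; it splits in-order into left and right subtrees.
Root mint: left subtree has 5 nodes {cedar, elm, moss, sage, tulip}, right has 1 {rose}.
  Root moss: left subtree has 2 nodes {cedar, elm}, right has 2 {sage, tulip}.
    Root cedar: left subtree has 0 nodes { }, right has 1 {elm}.
    Root tulip: left subtree has 1 node {sage}, right has 0 { }.

mint, moss, cedar, elm, tulip, sage, rose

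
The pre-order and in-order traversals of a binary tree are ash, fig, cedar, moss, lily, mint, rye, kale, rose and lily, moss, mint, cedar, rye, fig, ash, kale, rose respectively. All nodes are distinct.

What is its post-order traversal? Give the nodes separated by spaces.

The first element of pre-order is the root; it splits in-order into left and right subtrees.
Root ash: left subtree has 6 nodes {lily, moss, mint, cedar, rye, fig}, right has 2 {kale, rose}.
  Root fig: left subtree has 5 nodes {lily, moss, mint, cedar, rye}, right has 0 { }.
    Root cedar: left subtree has 3 nodes {lily, moss, mint}, right has 1 {rye}.
      Root moss: left subtree has 1 node {lily}, right has 1 {mint}.
  Root kale: left subtree has 0 nodes { }, right has 1 {rose}.

lily mint moss rye cedar fig rose kale ash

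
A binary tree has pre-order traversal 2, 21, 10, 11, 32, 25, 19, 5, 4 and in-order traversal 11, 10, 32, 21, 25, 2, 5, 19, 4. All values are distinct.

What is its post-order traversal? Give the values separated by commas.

The first element of pre-order is the root; it splits in-order into left and right subtrees.
Root 2: left subtree has 5 nodes {11, 10, 32, 21, 25}, right has 3 {5, 19, 4}.
  Root 21: left subtree has 3 nodes {11, 10, 32}, right has 1 {25}.
    Root 10: left subtree has 1 node {11}, right has 1 {32}.
  Root 19: left subtree has 1 node {5}, right has 1 {4}.

11, 32, 10, 25, 21, 5, 4, 19, 2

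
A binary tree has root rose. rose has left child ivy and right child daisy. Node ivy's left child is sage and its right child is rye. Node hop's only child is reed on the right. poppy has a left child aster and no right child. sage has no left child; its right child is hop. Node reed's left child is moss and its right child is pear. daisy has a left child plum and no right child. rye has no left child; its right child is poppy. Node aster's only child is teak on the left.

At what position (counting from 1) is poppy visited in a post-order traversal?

8

Post-order visits the left subtree, then the right subtree, then the node.
At rose: go left to ivy.
  At ivy: go left to sage.
    At sage: no left child.
    At sage: go right to hop.
      At hop: no left child.
      At hop: go right to reed.
        At reed: go left to moss.
          moss is a leaf — visit moss.
        At reed: go right to pear.
          pear is a leaf — visit pear.
        Visit reed.
      Visit hop.
    Visit sage.
  At ivy: go right to rye.
    At rye: no left child.
    At rye: go right to poppy.
      At poppy: go left to aster.
        At aster: go left to teak.
          teak is a leaf — visit teak.
        At aster: no right child.
        Visit aster.
      At poppy: no right child.
      Visit poppy.
    Visit rye.
  Visit ivy.
At rose: go right to daisy.
  At daisy: go left to plum.
    plum is a leaf — visit plum.
  At daisy: no right child.
  Visit daisy.
Visit rose.
Full post-order sequence: moss, pear, reed, hop, sage, teak, aster, poppy, rye, ivy, plum, daisy, rose.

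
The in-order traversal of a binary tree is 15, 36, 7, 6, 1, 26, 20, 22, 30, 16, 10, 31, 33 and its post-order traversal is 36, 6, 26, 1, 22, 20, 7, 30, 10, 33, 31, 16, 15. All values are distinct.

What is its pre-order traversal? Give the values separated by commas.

15, 16, 30, 7, 36, 20, 1, 6, 26, 22, 31, 10, 33

The last element of post-order is the root; it splits in-order into left and right subtrees.
Root 15: left subtree has 0 nodes { }, right has 12 {36, 7, 6, 1, 26, 20, 22, 30, 16, 10, 31, 33}.
  Root 16: left subtree has 8 nodes {36, 7, 6, 1, 26, 20, 22, 30}, right has 3 {10, 31, 33}.
    Root 30: left subtree has 7 nodes {36, 7, 6, 1, 26, 20, 22}, right has 0 { }.
      Root 7: left subtree has 1 node {36}, right has 5 {6, 1, 26, 20, 22}.
        Root 20: left subtree has 3 nodes {6, 1, 26}, right has 1 {22}.
          Root 1: left subtree has 1 node {6}, right has 1 {26}.
    Root 31: left subtree has 1 node {10}, right has 1 {33}.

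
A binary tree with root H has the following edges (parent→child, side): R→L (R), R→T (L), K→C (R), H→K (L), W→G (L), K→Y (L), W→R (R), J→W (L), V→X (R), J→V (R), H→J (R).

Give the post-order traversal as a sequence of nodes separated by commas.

Y, C, K, G, T, L, R, W, X, V, J, H

Post-order visits the left subtree, then the right subtree, then the node.
At H: go left to K.
  At K: go left to Y.
    Y is a leaf — visit Y.
  At K: go right to C.
    C is a leaf — visit C.
  Visit K.
At H: go right to J.
  At J: go left to W.
    At W: go left to G.
      G is a leaf — visit G.
    At W: go right to R.
      At R: go left to T.
        T is a leaf — visit T.
      At R: go right to L.
        L is a leaf — visit L.
      Visit R.
    Visit W.
  At J: go right to V.
    At V: no left child.
    At V: go right to X.
      X is a leaf — visit X.
    Visit V.
  Visit J.
Visit H.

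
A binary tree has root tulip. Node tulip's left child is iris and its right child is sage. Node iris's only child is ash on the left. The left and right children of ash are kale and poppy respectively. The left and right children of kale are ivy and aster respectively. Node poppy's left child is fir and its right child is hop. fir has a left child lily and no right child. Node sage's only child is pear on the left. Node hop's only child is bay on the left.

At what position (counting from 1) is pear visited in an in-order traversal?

12

In-order visits the left subtree, then the node, then the right subtree.
At tulip: go left to iris.
  At iris: go left to ash.
    At ash: go left to kale.
      At kale: go left to ivy.
        ivy is a leaf — visit ivy.
      Visit kale.
      At kale: go right to aster.
        aster is a leaf — visit aster.
    Visit ash.
    At ash: go right to poppy.
      At poppy: go left to fir.
        At fir: go left to lily.
          lily is a leaf — visit lily.
        Visit fir.
        At fir: no right child.
      Visit poppy.
      At poppy: go right to hop.
        At hop: go left to bay.
          bay is a leaf — visit bay.
        Visit hop.
        At hop: no right child.
  Visit iris.
  At iris: no right child.
Visit tulip.
At tulip: go right to sage.
  At sage: go left to pear.
    pear is a leaf — visit pear.
  Visit sage.
  At sage: no right child.
Full in-order sequence: ivy, kale, aster, ash, lily, fir, poppy, bay, hop, iris, tulip, pear, sage.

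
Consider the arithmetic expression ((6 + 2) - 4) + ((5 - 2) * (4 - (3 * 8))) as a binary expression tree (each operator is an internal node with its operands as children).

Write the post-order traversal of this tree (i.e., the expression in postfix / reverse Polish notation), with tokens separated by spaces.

6 2 + 4 - 5 2 - 4 3 8 * - * +

Post-order on an expression tree gives postfix notation: for each operator, emit left operand, right operand, then the operator.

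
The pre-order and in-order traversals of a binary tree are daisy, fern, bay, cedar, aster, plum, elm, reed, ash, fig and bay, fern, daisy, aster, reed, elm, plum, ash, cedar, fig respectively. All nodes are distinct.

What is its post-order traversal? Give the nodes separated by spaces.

The first element of pre-order is the root; it splits in-order into left and right subtrees.
Root daisy: left subtree has 2 nodes {bay, fern}, right has 7 {aster, reed, elm, plum, ash, cedar, fig}.
  Root fern: left subtree has 1 node {bay}, right has 0 { }.
  Root cedar: left subtree has 5 nodes {aster, reed, elm, plum, ash}, right has 1 {fig}.
    Root aster: left subtree has 0 nodes { }, right has 4 {reed, elm, plum, ash}.
      Root plum: left subtree has 2 nodes {reed, elm}, right has 1 {ash}.
        Root elm: left subtree has 1 node {reed}, right has 0 { }.

bay fern reed elm ash plum aster fig cedar daisy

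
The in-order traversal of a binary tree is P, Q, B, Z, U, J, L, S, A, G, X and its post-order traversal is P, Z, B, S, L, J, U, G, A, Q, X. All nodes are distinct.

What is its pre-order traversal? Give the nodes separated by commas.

X, Q, P, A, U, B, Z, J, L, S, G

The last element of post-order is the root; it splits in-order into left and right subtrees.
Root X: left subtree has 10 nodes {P, Q, B, Z, U, J, L, S, A, G}, right has 0 { }.
  Root Q: left subtree has 1 node {P}, right has 8 {B, Z, U, J, L, S, A, G}.
    Root A: left subtree has 6 nodes {B, Z, U, J, L, S}, right has 1 {G}.
      Root U: left subtree has 2 nodes {B, Z}, right has 3 {J, L, S}.
        Root B: left subtree has 0 nodes { }, right has 1 {Z}.
        Root J: left subtree has 0 nodes { }, right has 2 {L, S}.
          Root L: left subtree has 0 nodes { }, right has 1 {S}.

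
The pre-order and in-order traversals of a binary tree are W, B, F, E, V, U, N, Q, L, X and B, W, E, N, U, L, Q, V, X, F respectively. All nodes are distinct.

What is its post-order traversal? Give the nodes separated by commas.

B, N, L, Q, U, X, V, E, F, W

The first element of pre-order is the root; it splits in-order into left and right subtrees.
Root W: left subtree has 1 node {B}, right has 8 {E, N, U, L, Q, V, X, F}.
  Root F: left subtree has 7 nodes {E, N, U, L, Q, V, X}, right has 0 { }.
    Root E: left subtree has 0 nodes { }, right has 6 {N, U, L, Q, V, X}.
      Root V: left subtree has 4 nodes {N, U, L, Q}, right has 1 {X}.
        Root U: left subtree has 1 node {N}, right has 2 {L, Q}.
          Root Q: left subtree has 1 node {L}, right has 0 { }.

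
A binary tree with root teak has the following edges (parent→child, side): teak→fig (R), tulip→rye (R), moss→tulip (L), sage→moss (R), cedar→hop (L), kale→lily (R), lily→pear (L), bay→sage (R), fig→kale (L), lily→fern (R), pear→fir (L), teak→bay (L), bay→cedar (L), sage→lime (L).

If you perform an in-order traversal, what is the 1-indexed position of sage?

In-order visits the left subtree, then the node, then the right subtree.
At teak: go left to bay.
  At bay: go left to cedar.
    At cedar: go left to hop.
      hop is a leaf — visit hop.
    Visit cedar.
    At cedar: no right child.
  Visit bay.
  At bay: go right to sage.
    At sage: go left to lime.
      lime is a leaf — visit lime.
    Visit sage.
    At sage: go right to moss.
      At moss: go left to tulip.
        At tulip: no left child.
        Visit tulip.
        At tulip: go right to rye.
          rye is a leaf — visit rye.
      Visit moss.
      At moss: no right child.
Visit teak.
At teak: go right to fig.
  At fig: go left to kale.
    At kale: no left child.
    Visit kale.
    At kale: go right to lily.
      At lily: go left to pear.
        At pear: go left to fir.
          fir is a leaf — visit fir.
        Visit pear.
        At pear: no right child.
      Visit lily.
      At lily: go right to fern.
        fern is a leaf — visit fern.
  Visit fig.
  At fig: no right child.
Full in-order sequence: hop, cedar, bay, lime, sage, tulip, rye, moss, teak, kale, fir, pear, lily, fern, fig.

5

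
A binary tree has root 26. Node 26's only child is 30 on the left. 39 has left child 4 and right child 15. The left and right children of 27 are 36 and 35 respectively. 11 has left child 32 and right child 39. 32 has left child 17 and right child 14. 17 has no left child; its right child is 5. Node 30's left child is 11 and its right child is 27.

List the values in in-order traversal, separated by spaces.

17 5 32 14 11 4 39 15 30 36 27 35 26

In-order visits the left subtree, then the node, then the right subtree.
At 26: go left to 30.
  At 30: go left to 11.
    At 11: go left to 32.
      At 32: go left to 17.
        At 17: no left child.
        Visit 17.
        At 17: go right to 5.
          5 is a leaf — visit 5.
      Visit 32.
      At 32: go right to 14.
        14 is a leaf — visit 14.
    Visit 11.
    At 11: go right to 39.
      At 39: go left to 4.
        4 is a leaf — visit 4.
      Visit 39.
      At 39: go right to 15.
        15 is a leaf — visit 15.
  Visit 30.
  At 30: go right to 27.
    At 27: go left to 36.
      36 is a leaf — visit 36.
    Visit 27.
    At 27: go right to 35.
      35 is a leaf — visit 35.
Visit 26.
At 26: no right child.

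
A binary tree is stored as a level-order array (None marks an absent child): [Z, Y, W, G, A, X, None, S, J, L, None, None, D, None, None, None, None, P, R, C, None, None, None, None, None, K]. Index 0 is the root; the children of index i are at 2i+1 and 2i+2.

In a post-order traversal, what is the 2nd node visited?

Post-order visits the left subtree, then the right subtree, then the node.
At Z: go left to Y.
  At Y: go left to G.
    At G: go left to S.
      S is a leaf — visit S.
    At G: go right to J.
      At J: go left to P.
        P is a leaf — visit P.
      At J: go right to R.
        R is a leaf — visit R.
      Visit J.
    Visit G.
  At Y: go right to A.
    At A: go left to L.
      At L: go left to C.
        C is a leaf — visit C.
      At L: no right child.
      Visit L.
    At A: no right child.
    Visit A.
  Visit Y.
At Z: go right to W.
  At W: go left to X.
    At X: no left child.
    At X: go right to D.
      At D: go left to K.
        K is a leaf — visit K.
      At D: no right child.
      Visit D.
    Visit X.
  At W: no right child.
  Visit W.
Visit Z.
Full post-order sequence: S, P, R, J, G, C, L, A, Y, K, D, X, W, Z.

P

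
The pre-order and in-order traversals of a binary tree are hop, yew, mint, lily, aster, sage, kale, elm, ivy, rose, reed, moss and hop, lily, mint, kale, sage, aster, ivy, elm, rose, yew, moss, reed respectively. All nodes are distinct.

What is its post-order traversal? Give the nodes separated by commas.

The first element of pre-order is the root; it splits in-order into left and right subtrees.
Root hop: left subtree has 0 nodes { }, right has 11 {lily, mint, kale, sage, aster, ivy, elm, rose, yew, moss, reed}.
  Root yew: left subtree has 8 nodes {lily, mint, kale, sage, aster, ivy, elm, rose}, right has 2 {moss, reed}.
    Root mint: left subtree has 1 node {lily}, right has 6 {kale, sage, aster, ivy, elm, rose}.
      Root aster: left subtree has 2 nodes {kale, sage}, right has 3 {ivy, elm, rose}.
        Root sage: left subtree has 1 node {kale}, right has 0 { }.
        Root elm: left subtree has 1 node {ivy}, right has 1 {rose}.
    Root reed: left subtree has 1 node {moss}, right has 0 { }.

lily, kale, sage, ivy, rose, elm, aster, mint, moss, reed, yew, hop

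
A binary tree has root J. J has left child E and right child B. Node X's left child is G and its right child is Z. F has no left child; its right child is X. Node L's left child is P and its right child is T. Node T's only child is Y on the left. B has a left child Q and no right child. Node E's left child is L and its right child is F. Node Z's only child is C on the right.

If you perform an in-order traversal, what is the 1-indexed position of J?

In-order visits the left subtree, then the node, then the right subtree.
At J: go left to E.
  At E: go left to L.
    At L: go left to P.
      P is a leaf — visit P.
    Visit L.
    At L: go right to T.
      At T: go left to Y.
        Y is a leaf — visit Y.
      Visit T.
      At T: no right child.
  Visit E.
  At E: go right to F.
    At F: no left child.
    Visit F.
    At F: go right to X.
      At X: go left to G.
        G is a leaf — visit G.
      Visit X.
      At X: go right to Z.
        At Z: no left child.
        Visit Z.
        At Z: go right to C.
          C is a leaf — visit C.
Visit J.
At J: go right to B.
  At B: go left to Q.
    Q is a leaf — visit Q.
  Visit B.
  At B: no right child.
Full in-order sequence: P, L, Y, T, E, F, G, X, Z, C, J, Q, B.

11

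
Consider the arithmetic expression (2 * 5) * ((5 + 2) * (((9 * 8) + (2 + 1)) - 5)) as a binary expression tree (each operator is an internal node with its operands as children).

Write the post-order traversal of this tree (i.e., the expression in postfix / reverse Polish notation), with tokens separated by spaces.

Post-order on an expression tree gives postfix notation: for each operator, emit left operand, right operand, then the operator.

2 5 * 5 2 + 9 8 * 2 1 + + 5 - * *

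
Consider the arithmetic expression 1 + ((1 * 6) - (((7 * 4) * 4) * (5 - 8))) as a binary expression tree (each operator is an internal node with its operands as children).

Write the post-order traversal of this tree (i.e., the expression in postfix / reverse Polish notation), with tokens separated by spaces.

Post-order on an expression tree gives postfix notation: for each operator, emit left operand, right operand, then the operator.

1 1 6 * 7 4 * 4 * 5 8 - * - +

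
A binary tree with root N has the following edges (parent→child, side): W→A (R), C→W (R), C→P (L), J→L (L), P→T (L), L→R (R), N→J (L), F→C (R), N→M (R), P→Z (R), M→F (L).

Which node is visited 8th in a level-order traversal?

P

Level-order visits nodes level by level from the root, left to right within each level.
Level 0: N
Level 1: J, M
Level 2: L, F
Level 3: R, C
Level 4: P, W
Level 5: T, Z, A
Full level-order sequence: N, J, M, L, F, R, C, P, W, T, Z, A.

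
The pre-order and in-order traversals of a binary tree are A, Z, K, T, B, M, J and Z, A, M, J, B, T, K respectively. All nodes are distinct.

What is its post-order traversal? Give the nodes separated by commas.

The first element of pre-order is the root; it splits in-order into left and right subtrees.
Root A: left subtree has 1 node {Z}, right has 5 {M, J, B, T, K}.
  Root K: left subtree has 4 nodes {M, J, B, T}, right has 0 { }.
    Root T: left subtree has 3 nodes {M, J, B}, right has 0 { }.
      Root B: left subtree has 2 nodes {M, J}, right has 0 { }.
        Root M: left subtree has 0 nodes { }, right has 1 {J}.

Z, J, M, B, T, K, A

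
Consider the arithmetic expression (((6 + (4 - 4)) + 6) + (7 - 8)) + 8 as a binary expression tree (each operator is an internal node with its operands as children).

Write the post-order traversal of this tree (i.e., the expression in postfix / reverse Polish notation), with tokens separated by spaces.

Post-order on an expression tree gives postfix notation: for each operator, emit left operand, right operand, then the operator.

6 4 4 - + 6 + 7 8 - + 8 +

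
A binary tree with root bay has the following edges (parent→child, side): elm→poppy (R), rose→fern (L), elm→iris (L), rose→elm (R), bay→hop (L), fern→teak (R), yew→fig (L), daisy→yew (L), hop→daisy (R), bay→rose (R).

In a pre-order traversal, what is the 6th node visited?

Pre-order visits the node, then its left subtree, then its right subtree.
Visit bay.
At bay: go left to hop.
  Visit hop.
  At hop: no left child.
  At hop: go right to daisy.
    Visit daisy.
    At daisy: go left to yew.
      Visit yew.
      At yew: go left to fig.
        fig is a leaf — visit fig.
      At yew: no right child.
    At daisy: no right child.
At bay: go right to rose.
  Visit rose.
  At rose: go left to fern.
    Visit fern.
    At fern: no left child.
    At fern: go right to teak.
      teak is a leaf — visit teak.
  At rose: go right to elm.
    Visit elm.
    At elm: go left to iris.
      iris is a leaf — visit iris.
    At elm: go right to poppy.
      poppy is a leaf — visit poppy.
Full pre-order sequence: bay, hop, daisy, yew, fig, rose, fern, teak, elm, iris, poppy.

rose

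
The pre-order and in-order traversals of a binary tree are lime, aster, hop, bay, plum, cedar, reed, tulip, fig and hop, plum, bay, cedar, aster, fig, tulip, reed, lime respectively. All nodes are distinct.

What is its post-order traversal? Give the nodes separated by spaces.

plum cedar bay hop fig tulip reed aster lime

The first element of pre-order is the root; it splits in-order into left and right subtrees.
Root lime: left subtree has 8 nodes {hop, plum, bay, cedar, aster, fig, tulip, reed}, right has 0 { }.
  Root aster: left subtree has 4 nodes {hop, plum, bay, cedar}, right has 3 {fig, tulip, reed}.
    Root hop: left subtree has 0 nodes { }, right has 3 {plum, bay, cedar}.
      Root bay: left subtree has 1 node {plum}, right has 1 {cedar}.
    Root reed: left subtree has 2 nodes {fig, tulip}, right has 0 { }.
      Root tulip: left subtree has 1 node {fig}, right has 0 { }.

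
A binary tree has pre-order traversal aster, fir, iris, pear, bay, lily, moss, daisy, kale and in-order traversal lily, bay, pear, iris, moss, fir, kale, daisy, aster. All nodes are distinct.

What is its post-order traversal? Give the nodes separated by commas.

lily, bay, pear, moss, iris, kale, daisy, fir, aster

The first element of pre-order is the root; it splits in-order into left and right subtrees.
Root aster: left subtree has 8 nodes {lily, bay, pear, iris, moss, fir, kale, daisy}, right has 0 { }.
  Root fir: left subtree has 5 nodes {lily, bay, pear, iris, moss}, right has 2 {kale, daisy}.
    Root iris: left subtree has 3 nodes {lily, bay, pear}, right has 1 {moss}.
      Root pear: left subtree has 2 nodes {lily, bay}, right has 0 { }.
        Root bay: left subtree has 1 node {lily}, right has 0 { }.
    Root daisy: left subtree has 1 node {kale}, right has 0 { }.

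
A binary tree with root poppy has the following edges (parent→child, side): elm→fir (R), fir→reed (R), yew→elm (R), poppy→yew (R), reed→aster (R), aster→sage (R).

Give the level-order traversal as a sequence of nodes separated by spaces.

poppy yew elm fir reed aster sage

Level-order visits nodes level by level from the root, left to right within each level.
Level 0: poppy
Level 1: yew
Level 2: elm
Level 3: fir
Level 4: reed
Level 5: aster
Level 6: sage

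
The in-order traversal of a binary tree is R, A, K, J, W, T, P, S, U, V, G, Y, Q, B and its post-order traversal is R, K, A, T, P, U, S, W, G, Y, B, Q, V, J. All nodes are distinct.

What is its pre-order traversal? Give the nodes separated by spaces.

The last element of post-order is the root; it splits in-order into left and right subtrees.
Root J: left subtree has 3 nodes {R, A, K}, right has 10 {W, T, P, S, U, V, G, Y, Q, B}.
  Root A: left subtree has 1 node {R}, right has 1 {K}.
  Root V: left subtree has 5 nodes {W, T, P, S, U}, right has 4 {G, Y, Q, B}.
    Root W: left subtree has 0 nodes { }, right has 4 {T, P, S, U}.
      Root S: left subtree has 2 nodes {T, P}, right has 1 {U}.
        Root P: left subtree has 1 node {T}, right has 0 { }.
    Root Q: left subtree has 2 nodes {G, Y}, right has 1 {B}.
      Root Y: left subtree has 1 node {G}, right has 0 { }.

J A R K V W S P T U Q Y G B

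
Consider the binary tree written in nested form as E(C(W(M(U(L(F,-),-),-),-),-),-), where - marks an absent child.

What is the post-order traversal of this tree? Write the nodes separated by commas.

F, L, U, M, W, C, E

Post-order visits the left subtree, then the right subtree, then the node.
At E: go left to C.
  At C: go left to W.
    At W: go left to M.
      At M: go left to U.
        At U: go left to L.
          At L: go left to F.
            F is a leaf — visit F.
          At L: no right child.
          Visit L.
        At U: no right child.
        Visit U.
      At M: no right child.
      Visit M.
    At W: no right child.
    Visit W.
  At C: no right child.
  Visit C.
At E: no right child.
Visit E.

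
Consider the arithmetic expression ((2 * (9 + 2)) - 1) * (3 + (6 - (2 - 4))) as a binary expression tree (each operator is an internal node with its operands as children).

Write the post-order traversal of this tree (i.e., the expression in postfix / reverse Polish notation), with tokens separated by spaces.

2 9 2 + * 1 - 3 6 2 4 - - + *

Post-order on an expression tree gives postfix notation: for each operator, emit left operand, right operand, then the operator.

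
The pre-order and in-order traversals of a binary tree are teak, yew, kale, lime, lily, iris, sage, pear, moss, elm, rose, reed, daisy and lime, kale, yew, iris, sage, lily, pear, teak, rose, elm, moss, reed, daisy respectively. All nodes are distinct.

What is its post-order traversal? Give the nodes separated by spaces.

lime kale sage iris pear lily yew rose elm daisy reed moss teak

The first element of pre-order is the root; it splits in-order into left and right subtrees.
Root teak: left subtree has 7 nodes {lime, kale, yew, iris, sage, lily, pear}, right has 5 {rose, elm, moss, reed, daisy}.
  Root yew: left subtree has 2 nodes {lime, kale}, right has 4 {iris, sage, lily, pear}.
    Root kale: left subtree has 1 node {lime}, right has 0 { }.
    Root lily: left subtree has 2 nodes {iris, sage}, right has 1 {pear}.
      Root iris: left subtree has 0 nodes { }, right has 1 {sage}.
  Root moss: left subtree has 2 nodes {rose, elm}, right has 2 {reed, daisy}.
    Root elm: left subtree has 1 node {rose}, right has 0 { }.
    Root reed: left subtree has 0 nodes { }, right has 1 {daisy}.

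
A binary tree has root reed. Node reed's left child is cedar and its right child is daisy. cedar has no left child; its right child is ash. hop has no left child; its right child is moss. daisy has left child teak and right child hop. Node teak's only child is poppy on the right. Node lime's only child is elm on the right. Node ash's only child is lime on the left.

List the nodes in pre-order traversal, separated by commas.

reed, cedar, ash, lime, elm, daisy, teak, poppy, hop, moss

Pre-order visits the node, then its left subtree, then its right subtree.
Visit reed.
At reed: go left to cedar.
  Visit cedar.
  At cedar: no left child.
  At cedar: go right to ash.
    Visit ash.
    At ash: go left to lime.
      Visit lime.
      At lime: no left child.
      At lime: go right to elm.
        elm is a leaf — visit elm.
    At ash: no right child.
At reed: go right to daisy.
  Visit daisy.
  At daisy: go left to teak.
    Visit teak.
    At teak: no left child.
    At teak: go right to poppy.
      poppy is a leaf — visit poppy.
  At daisy: go right to hop.
    Visit hop.
    At hop: no left child.
    At hop: go right to moss.
      moss is a leaf — visit moss.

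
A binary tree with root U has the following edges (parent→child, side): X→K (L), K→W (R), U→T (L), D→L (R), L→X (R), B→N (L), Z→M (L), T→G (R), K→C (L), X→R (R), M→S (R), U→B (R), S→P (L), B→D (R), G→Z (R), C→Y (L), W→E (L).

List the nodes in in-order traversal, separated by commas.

T, G, M, P, S, Z, U, N, B, D, L, Y, C, K, E, W, X, R

In-order visits the left subtree, then the node, then the right subtree.
At U: go left to T.
  At T: no left child.
  Visit T.
  At T: go right to G.
    At G: no left child.
    Visit G.
    At G: go right to Z.
      At Z: go left to M.
        At M: no left child.
        Visit M.
        At M: go right to S.
          At S: go left to P.
            P is a leaf — visit P.
          Visit S.
          At S: no right child.
      Visit Z.
      At Z: no right child.
Visit U.
At U: go right to B.
  At B: go left to N.
    N is a leaf — visit N.
  Visit B.
  At B: go right to D.
    At D: no left child.
    Visit D.
    At D: go right to L.
      At L: no left child.
      Visit L.
      At L: go right to X.
        At X: go left to K.
          At K: go left to C.
            At C: go left to Y.
              Y is a leaf — visit Y.
            Visit C.
            At C: no right child.
          Visit K.
          At K: go right to W.
            At W: go left to E.
              E is a leaf — visit E.
            Visit W.
            At W: no right child.
        Visit X.
        At X: go right to R.
          R is a leaf — visit R.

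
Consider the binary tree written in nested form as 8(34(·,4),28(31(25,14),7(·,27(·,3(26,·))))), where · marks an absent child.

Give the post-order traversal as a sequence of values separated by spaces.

4 34 25 14 31 26 3 27 7 28 8

Post-order visits the left subtree, then the right subtree, then the node.
At 8: go left to 34.
  At 34: no left child.
  At 34: go right to 4.
    4 is a leaf — visit 4.
  Visit 34.
At 8: go right to 28.
  At 28: go left to 31.
    At 31: go left to 25.
      25 is a leaf — visit 25.
    At 31: go right to 14.
      14 is a leaf — visit 14.
    Visit 31.
  At 28: go right to 7.
    At 7: no left child.
    At 7: go right to 27.
      At 27: no left child.
      At 27: go right to 3.
        At 3: go left to 26.
          26 is a leaf — visit 26.
        At 3: no right child.
        Visit 3.
      Visit 27.
    Visit 7.
  Visit 28.
Visit 8.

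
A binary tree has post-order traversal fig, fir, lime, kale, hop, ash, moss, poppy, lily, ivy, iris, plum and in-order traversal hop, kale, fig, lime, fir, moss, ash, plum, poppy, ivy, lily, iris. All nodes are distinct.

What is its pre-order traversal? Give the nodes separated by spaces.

plum moss hop kale lime fig fir ash iris ivy poppy lily

The last element of post-order is the root; it splits in-order into left and right subtrees.
Root plum: left subtree has 7 nodes {hop, kale, fig, lime, fir, moss, ash}, right has 4 {poppy, ivy, lily, iris}.
  Root moss: left subtree has 5 nodes {hop, kale, fig, lime, fir}, right has 1 {ash}.
    Root hop: left subtree has 0 nodes { }, right has 4 {kale, fig, lime, fir}.
      Root kale: left subtree has 0 nodes { }, right has 3 {fig, lime, fir}.
        Root lime: left subtree has 1 node {fig}, right has 1 {fir}.
  Root iris: left subtree has 3 nodes {poppy, ivy, lily}, right has 0 { }.
    Root ivy: left subtree has 1 node {poppy}, right has 1 {lily}.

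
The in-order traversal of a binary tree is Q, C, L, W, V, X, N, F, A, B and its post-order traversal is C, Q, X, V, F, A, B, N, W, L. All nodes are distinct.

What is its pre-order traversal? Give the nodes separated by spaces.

L Q C W N V X B A F

The last element of post-order is the root; it splits in-order into left and right subtrees.
Root L: left subtree has 2 nodes {Q, C}, right has 7 {W, V, X, N, F, A, B}.
  Root Q: left subtree has 0 nodes { }, right has 1 {C}.
  Root W: left subtree has 0 nodes { }, right has 6 {V, X, N, F, A, B}.
    Root N: left subtree has 2 nodes {V, X}, right has 3 {F, A, B}.
      Root V: left subtree has 0 nodes { }, right has 1 {X}.
      Root B: left subtree has 2 nodes {F, A}, right has 0 { }.
        Root A: left subtree has 1 node {F}, right has 0 { }.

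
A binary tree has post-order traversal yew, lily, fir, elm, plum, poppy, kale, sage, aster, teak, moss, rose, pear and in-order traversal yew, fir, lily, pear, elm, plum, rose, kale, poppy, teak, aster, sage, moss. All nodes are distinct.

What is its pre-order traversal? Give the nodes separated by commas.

The last element of post-order is the root; it splits in-order into left and right subtrees.
Root pear: left subtree has 3 nodes {yew, fir, lily}, right has 9 {elm, plum, rose, kale, poppy, teak, aster, sage, moss}.
  Root fir: left subtree has 1 node {yew}, right has 1 {lily}.
  Root rose: left subtree has 2 nodes {elm, plum}, right has 6 {kale, poppy, teak, aster, sage, moss}.
    Root plum: left subtree has 1 node {elm}, right has 0 { }.
    Root moss: left subtree has 5 nodes {kale, poppy, teak, aster, sage}, right has 0 { }.
      Root teak: left subtree has 2 nodes {kale, poppy}, right has 2 {aster, sage}.
        Root kale: left subtree has 0 nodes { }, right has 1 {poppy}.
        Root aster: left subtree has 0 nodes { }, right has 1 {sage}.

pear, fir, yew, lily, rose, plum, elm, moss, teak, kale, poppy, aster, sage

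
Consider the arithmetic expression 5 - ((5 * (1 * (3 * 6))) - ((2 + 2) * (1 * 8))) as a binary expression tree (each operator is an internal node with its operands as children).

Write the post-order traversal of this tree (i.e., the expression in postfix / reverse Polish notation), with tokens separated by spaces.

Post-order on an expression tree gives postfix notation: for each operator, emit left operand, right operand, then the operator.

5 5 1 3 6 * * * 2 2 + 1 8 * * - -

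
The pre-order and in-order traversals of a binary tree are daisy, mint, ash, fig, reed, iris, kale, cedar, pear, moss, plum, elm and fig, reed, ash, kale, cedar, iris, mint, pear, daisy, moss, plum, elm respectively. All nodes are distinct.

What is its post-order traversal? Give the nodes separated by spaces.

reed fig cedar kale iris ash pear mint elm plum moss daisy

The first element of pre-order is the root; it splits in-order into left and right subtrees.
Root daisy: left subtree has 8 nodes {fig, reed, ash, kale, cedar, iris, mint, pear}, right has 3 {moss, plum, elm}.
  Root mint: left subtree has 6 nodes {fig, reed, ash, kale, cedar, iris}, right has 1 {pear}.
    Root ash: left subtree has 2 nodes {fig, reed}, right has 3 {kale, cedar, iris}.
      Root fig: left subtree has 0 nodes { }, right has 1 {reed}.
      Root iris: left subtree has 2 nodes {kale, cedar}, right has 0 { }.
        Root kale: left subtree has 0 nodes { }, right has 1 {cedar}.
  Root moss: left subtree has 0 nodes { }, right has 2 {plum, elm}.
    Root plum: left subtree has 0 nodes { }, right has 1 {elm}.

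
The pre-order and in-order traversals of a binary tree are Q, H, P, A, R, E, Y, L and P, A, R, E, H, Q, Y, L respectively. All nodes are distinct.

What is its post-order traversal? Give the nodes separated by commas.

The first element of pre-order is the root; it splits in-order into left and right subtrees.
Root Q: left subtree has 5 nodes {P, A, R, E, H}, right has 2 {Y, L}.
  Root H: left subtree has 4 nodes {P, A, R, E}, right has 0 { }.
    Root P: left subtree has 0 nodes { }, right has 3 {A, R, E}.
      Root A: left subtree has 0 nodes { }, right has 2 {R, E}.
        Root R: left subtree has 0 nodes { }, right has 1 {E}.
  Root Y: left subtree has 0 nodes { }, right has 1 {L}.

E, R, A, P, H, L, Y, Q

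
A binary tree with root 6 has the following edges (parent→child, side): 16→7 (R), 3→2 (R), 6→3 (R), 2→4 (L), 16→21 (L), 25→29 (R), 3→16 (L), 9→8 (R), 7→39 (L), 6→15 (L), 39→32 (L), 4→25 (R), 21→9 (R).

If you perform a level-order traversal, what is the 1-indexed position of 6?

1

Level-order visits nodes level by level from the root, left to right within each level.
Level 0: 6
Level 1: 15, 3
Level 2: 16, 2
Level 3: 21, 7, 4
Level 4: 9, 39, 25
Level 5: 8, 32, 29
Full level-order sequence: 6, 15, 3, 16, 2, 21, 7, 4, 9, 39, 25, 8, 32, 29.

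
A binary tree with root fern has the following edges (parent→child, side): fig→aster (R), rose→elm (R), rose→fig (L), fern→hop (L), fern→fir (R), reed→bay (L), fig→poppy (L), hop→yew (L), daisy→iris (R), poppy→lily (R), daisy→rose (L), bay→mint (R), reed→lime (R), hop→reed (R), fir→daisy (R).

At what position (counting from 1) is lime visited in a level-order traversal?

8

Level-order visits nodes level by level from the root, left to right within each level.
Level 0: fern
Level 1: hop, fir
Level 2: yew, reed, daisy
Level 3: bay, lime, rose, iris
Level 4: mint, fig, elm
Level 5: poppy, aster
Level 6: lily
Full level-order sequence: fern, hop, fir, yew, reed, daisy, bay, lime, rose, iris, mint, fig, elm, poppy, aster, lily.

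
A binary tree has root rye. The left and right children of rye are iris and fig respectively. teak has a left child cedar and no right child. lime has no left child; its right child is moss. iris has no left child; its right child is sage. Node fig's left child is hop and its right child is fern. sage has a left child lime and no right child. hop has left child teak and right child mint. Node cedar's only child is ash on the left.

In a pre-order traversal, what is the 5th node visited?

Pre-order visits the node, then its left subtree, then its right subtree.
Visit rye.
At rye: go left to iris.
  Visit iris.
  At iris: no left child.
  At iris: go right to sage.
    Visit sage.
    At sage: go left to lime.
      Visit lime.
      At lime: no left child.
      At lime: go right to moss.
        moss is a leaf — visit moss.
    At sage: no right child.
At rye: go right to fig.
  Visit fig.
  At fig: go left to hop.
    Visit hop.
    At hop: go left to teak.
      Visit teak.
      At teak: go left to cedar.
        Visit cedar.
        At cedar: go left to ash.
          ash is a leaf — visit ash.
        At cedar: no right child.
      At teak: no right child.
    At hop: go right to mint.
      mint is a leaf — visit mint.
  At fig: go right to fern.
    fern is a leaf — visit fern.
Full pre-order sequence: rye, iris, sage, lime, moss, fig, hop, teak, cedar, ash, mint, fern.

moss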